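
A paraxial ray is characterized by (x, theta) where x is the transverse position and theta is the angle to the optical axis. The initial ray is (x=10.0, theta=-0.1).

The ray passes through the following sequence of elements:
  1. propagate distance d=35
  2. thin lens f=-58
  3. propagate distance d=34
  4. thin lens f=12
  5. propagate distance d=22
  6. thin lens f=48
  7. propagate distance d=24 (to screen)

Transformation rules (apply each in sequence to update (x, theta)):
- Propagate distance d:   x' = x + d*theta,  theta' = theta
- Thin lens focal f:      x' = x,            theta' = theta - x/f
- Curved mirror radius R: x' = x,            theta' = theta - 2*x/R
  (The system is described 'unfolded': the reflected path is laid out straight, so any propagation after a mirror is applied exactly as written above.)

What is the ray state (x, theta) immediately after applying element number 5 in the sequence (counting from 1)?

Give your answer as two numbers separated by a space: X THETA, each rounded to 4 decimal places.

Initial: x=10.0000 theta=-0.1000
After 1 (propagate distance d=35): x=6.5000 theta=-0.1000
After 2 (thin lens f=-58): x=6.5000 theta=7/580 (≈0.0121)
After 3 (propagate distance d=34): x=1002/145 (≈6.9103) theta=7/580 (≈0.0121)
After 4 (thin lens f=12): x=1002/145 (≈6.9103) theta=-327/580 (≈-0.5638)
After 5 (propagate distance d=22): x=-1593/290 (≈-5.4931) theta=-327/580 (≈-0.5638)
Rounded to 4 decimal places: x = -5.4931, theta = -0.5638

Answer: -5.4931 -0.5638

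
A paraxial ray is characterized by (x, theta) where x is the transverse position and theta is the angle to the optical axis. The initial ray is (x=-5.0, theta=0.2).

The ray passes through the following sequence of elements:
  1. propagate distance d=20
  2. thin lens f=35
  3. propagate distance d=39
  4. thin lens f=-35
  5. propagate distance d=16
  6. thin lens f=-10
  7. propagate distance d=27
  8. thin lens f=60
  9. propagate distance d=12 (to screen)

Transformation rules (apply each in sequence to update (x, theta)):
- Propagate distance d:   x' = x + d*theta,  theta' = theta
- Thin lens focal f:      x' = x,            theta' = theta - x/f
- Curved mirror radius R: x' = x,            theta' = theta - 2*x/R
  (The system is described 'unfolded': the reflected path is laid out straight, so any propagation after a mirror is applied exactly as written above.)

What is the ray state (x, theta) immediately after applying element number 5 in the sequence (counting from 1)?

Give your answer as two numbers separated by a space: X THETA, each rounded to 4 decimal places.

Answer: 15.1894 0.4547

Derivation:
Initial: x=-5.0000 theta=0.2000
After 1 (propagate distance d=20): x=-1.0000 theta=0.2000
After 2 (thin lens f=35): x=-1.0000 theta=8/35 (≈0.2286)
After 3 (propagate distance d=39): x=277/35 (≈7.9143) theta=8/35 (≈0.2286)
After 4 (thin lens f=-35): x=277/35 (≈7.9143) theta=557/1225 (≈0.4547)
After 5 (propagate distance d=16): x=18607/1225 (≈15.1894) theta=557/1225 (≈0.4547)
Rounded to 4 decimal places: x = 15.1894, theta = 0.4547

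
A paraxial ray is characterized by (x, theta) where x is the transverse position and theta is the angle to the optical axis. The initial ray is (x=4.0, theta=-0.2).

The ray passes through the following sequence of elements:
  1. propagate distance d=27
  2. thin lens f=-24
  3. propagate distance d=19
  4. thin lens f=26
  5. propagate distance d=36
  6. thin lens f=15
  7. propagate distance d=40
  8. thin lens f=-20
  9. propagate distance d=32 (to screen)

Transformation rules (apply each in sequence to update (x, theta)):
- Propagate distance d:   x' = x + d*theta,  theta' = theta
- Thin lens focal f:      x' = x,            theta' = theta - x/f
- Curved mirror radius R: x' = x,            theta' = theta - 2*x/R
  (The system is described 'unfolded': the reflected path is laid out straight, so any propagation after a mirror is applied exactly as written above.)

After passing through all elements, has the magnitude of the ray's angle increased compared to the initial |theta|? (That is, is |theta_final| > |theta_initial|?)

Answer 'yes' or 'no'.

Initial: x=4.0000 theta=-0.2000
After 1 (propagate distance d=27): x=-1.4000 theta=-0.2000
After 2 (thin lens f=-24): x=-1.4000 theta=-31/120 (≈-0.2583)
After 3 (propagate distance d=19): x=-757/120 (≈-6.3083) theta=-31/120 (≈-0.2583)
After 4 (thin lens f=26): x=-757/120 (≈-6.3083) theta=-49/3120 (≈-0.0157)
After 5 (propagate distance d=36): x=-10723/1560 (≈-6.8737) theta=-49/3120 (≈-0.0157)
After 6 (thin lens f=15): x=-10723/1560 (≈-6.8737) theta=20711/46800 (≈0.4425)
After 7 (propagate distance d=40): x=10135/936 (≈10.8280) theta=20711/46800 (≈0.4425)
After 8 (thin lens f=-20): x=10135/936 (≈10.8280) theta=10233/10400 (≈0.9839)
After 9 (propagate distance d=32 (to screen)): x=990151/23400 (≈42.3141) theta=10233/10400 (≈0.9839)
|theta_initial|=0.2000 |theta_final|=10233/10400 (≈0.9839) -> increased

Answer: yes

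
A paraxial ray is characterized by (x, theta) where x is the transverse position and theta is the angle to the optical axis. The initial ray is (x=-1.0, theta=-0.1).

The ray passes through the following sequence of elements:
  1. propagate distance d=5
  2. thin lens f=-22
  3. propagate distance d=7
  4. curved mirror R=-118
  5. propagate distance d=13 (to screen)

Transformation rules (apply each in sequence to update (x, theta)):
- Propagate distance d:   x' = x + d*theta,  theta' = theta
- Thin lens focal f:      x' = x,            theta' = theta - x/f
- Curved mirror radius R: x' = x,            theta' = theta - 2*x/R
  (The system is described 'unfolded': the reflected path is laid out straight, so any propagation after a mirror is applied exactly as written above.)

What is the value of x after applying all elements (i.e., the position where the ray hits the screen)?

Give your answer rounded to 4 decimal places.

Answer: -5.4535

Derivation:
Initial: x=-1.0000 theta=-0.1000
After 1 (propagate distance d=5): x=-1.5000 theta=-0.1000
After 2 (thin lens f=-22): x=-1.5000 theta=-37/220 (≈-0.1682)
After 3 (propagate distance d=7): x=-589/220 (≈-2.6773) theta=-37/220 (≈-0.1682)
After 4 (curved mirror R=-118): x=-589/220 (≈-2.6773) theta=-63/295 (≈-0.2136)
After 5 (propagate distance d=13 (to screen)): x=-70787/12980 (≈-5.4535) theta=-63/295 (≈-0.2136)
Rounded to 4 decimal places: x = -5.4535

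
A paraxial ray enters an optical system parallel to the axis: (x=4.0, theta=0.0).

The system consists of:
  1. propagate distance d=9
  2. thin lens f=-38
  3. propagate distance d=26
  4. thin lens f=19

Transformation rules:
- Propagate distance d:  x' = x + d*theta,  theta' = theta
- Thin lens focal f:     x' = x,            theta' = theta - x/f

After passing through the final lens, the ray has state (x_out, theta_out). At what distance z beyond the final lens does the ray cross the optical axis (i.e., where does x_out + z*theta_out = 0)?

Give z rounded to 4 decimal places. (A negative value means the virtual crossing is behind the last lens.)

Initial: x=4.0000 theta=0.0000
After 1 (propagate distance d=9): x=4.0000 theta=0.0000
After 2 (thin lens f=-38): x=4.0000 theta=2/19 (≈0.1053)
After 3 (propagate distance d=26): x=128/19 (≈6.7368) theta=2/19 (≈0.1053)
After 4 (thin lens f=19): x=128/19 (≈6.7368) theta=-90/361 (≈-0.2493)
z_focus = -x_out/theta_out = -(128/19)/(-90/361) = 1216/45 ≈ 27.0222
Rounded to 4 decimal places: z = 27.0222

Answer: 27.0222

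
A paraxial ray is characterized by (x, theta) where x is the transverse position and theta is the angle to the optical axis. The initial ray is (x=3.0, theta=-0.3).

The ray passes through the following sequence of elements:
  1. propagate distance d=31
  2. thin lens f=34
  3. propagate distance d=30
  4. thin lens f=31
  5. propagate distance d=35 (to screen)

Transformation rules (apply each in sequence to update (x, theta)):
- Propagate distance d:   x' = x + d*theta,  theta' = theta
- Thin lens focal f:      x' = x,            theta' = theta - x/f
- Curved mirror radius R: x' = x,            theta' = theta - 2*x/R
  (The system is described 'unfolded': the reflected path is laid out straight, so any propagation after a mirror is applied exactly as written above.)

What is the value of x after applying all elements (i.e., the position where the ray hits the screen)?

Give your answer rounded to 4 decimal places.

Initial: x=3.0000 theta=-0.3000
After 1 (propagate distance d=31): x=-6.3000 theta=-0.3000
After 2 (thin lens f=34): x=-6.3000 theta=-39/340 (≈-0.1147)
After 3 (propagate distance d=30): x=-828/85 (≈-9.7412) theta=-39/340 (≈-0.1147)
After 4 (thin lens f=31): x=-828/85 (≈-9.7412) theta=2103/10540 (≈0.1995)
After 5 (propagate distance d=35 (to screen)): x=-29067/10540 (≈-2.7578) theta=2103/10540 (≈0.1995)
Rounded to 4 decimal places: x = -2.7578

Answer: -2.7578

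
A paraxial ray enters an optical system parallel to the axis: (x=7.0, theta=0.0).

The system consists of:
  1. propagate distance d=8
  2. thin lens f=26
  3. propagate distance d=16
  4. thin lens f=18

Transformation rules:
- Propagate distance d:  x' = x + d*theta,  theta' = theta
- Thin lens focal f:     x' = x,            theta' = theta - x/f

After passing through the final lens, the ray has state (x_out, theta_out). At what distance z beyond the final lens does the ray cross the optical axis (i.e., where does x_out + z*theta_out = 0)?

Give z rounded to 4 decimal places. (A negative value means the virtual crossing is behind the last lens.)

Initial: x=7.0000 theta=0.0000
After 1 (propagate distance d=8): x=7.0000 theta=0.0000
After 2 (thin lens f=26): x=7.0000 theta=-7/26 (≈-0.2692)
After 3 (propagate distance d=16): x=35/13 (≈2.6923) theta=-7/26 (≈-0.2692)
After 4 (thin lens f=18): x=35/13 (≈2.6923) theta=-49/117 (≈-0.4188)
z_focus = -x_out/theta_out = -(35/13)/(-49/117) = 45/7 ≈ 6.4286
Rounded to 4 decimal places: z = 6.4286

Answer: 6.4286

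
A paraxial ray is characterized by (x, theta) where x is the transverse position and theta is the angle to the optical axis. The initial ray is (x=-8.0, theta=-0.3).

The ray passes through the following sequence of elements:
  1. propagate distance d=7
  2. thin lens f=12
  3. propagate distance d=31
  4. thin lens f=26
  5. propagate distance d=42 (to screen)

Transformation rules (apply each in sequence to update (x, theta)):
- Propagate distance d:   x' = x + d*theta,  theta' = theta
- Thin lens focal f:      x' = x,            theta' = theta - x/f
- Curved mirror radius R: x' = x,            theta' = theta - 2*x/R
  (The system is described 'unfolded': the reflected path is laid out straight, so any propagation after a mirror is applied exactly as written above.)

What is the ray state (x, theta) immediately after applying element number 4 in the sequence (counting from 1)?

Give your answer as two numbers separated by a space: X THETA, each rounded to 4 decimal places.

Answer: 6.6917 0.2843

Derivation:
Initial: x=-8.0000 theta=-0.3000
After 1 (propagate distance d=7): x=-10.1000 theta=-0.3000
After 2 (thin lens f=12): x=-10.1000 theta=13/24 (≈0.5417)
After 3 (propagate distance d=31): x=803/120 (≈6.6917) theta=13/24 (≈0.5417)
After 4 (thin lens f=26): x=803/120 (≈6.6917) theta=887/3120 (≈0.2843)
Rounded to 4 decimal places: x = 6.6917, theta = 0.2843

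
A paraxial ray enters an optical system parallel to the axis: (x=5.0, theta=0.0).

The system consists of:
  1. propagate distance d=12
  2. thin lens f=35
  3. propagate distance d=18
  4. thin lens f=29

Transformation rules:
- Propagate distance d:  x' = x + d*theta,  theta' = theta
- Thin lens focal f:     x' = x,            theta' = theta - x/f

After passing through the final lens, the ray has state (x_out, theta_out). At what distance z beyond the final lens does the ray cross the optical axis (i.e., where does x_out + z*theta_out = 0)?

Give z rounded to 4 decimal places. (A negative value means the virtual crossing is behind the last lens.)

Initial: x=5.0000 theta=0.0000
After 1 (propagate distance d=12): x=5.0000 theta=0.0000
After 2 (thin lens f=35): x=5.0000 theta=-1/7 (≈-0.1429)
After 3 (propagate distance d=18): x=17/7 (≈2.4286) theta=-1/7 (≈-0.1429)
After 4 (thin lens f=29): x=17/7 (≈2.4286) theta=-46/203 (≈-0.2266)
z_focus = -x_out/theta_out = -(17/7)/(-46/203) = 493/46 ≈ 10.7174
Rounded to 4 decimal places: z = 10.7174

Answer: 10.7174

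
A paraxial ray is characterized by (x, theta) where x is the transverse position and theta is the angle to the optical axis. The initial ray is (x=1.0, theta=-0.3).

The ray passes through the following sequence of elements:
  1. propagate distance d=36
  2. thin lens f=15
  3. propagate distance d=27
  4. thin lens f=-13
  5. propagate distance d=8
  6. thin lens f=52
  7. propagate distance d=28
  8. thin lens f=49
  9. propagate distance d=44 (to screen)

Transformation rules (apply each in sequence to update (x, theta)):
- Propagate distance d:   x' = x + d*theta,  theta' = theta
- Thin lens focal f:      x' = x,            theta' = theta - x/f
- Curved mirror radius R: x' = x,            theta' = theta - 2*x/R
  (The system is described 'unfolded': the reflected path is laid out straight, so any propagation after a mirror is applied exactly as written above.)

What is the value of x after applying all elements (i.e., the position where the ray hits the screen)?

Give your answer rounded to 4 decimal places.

Initial: x=1.0000 theta=-0.3000
After 1 (propagate distance d=36): x=-9.8000 theta=-0.3000
After 2 (thin lens f=15): x=-9.8000 theta=53/150 (≈0.3533)
After 3 (propagate distance d=27): x=-0.2600 theta=53/150 (≈0.3533)
After 4 (thin lens f=-13): x=-0.2600 theta=1/3 (≈0.3333)
After 5 (propagate distance d=8): x=361/150 (≈2.4067) theta=1/3 (≈0.3333)
After 6 (thin lens f=52): x=361/150 (≈2.4067) theta=2239/7800 (≈0.2871)
After 7 (propagate distance d=28): x=10183/975 (≈10.4441) theta=2239/7800 (≈0.2871)
After 8 (thin lens f=49): x=10183/975 (≈10.4441) theta=28247/382200 (≈0.0739)
After 9 (propagate distance d=44 (to screen)): x=436217/31850 (≈13.6960) theta=28247/382200 (≈0.0739)
Rounded to 4 decimal places: x = 13.6960

Answer: 13.6960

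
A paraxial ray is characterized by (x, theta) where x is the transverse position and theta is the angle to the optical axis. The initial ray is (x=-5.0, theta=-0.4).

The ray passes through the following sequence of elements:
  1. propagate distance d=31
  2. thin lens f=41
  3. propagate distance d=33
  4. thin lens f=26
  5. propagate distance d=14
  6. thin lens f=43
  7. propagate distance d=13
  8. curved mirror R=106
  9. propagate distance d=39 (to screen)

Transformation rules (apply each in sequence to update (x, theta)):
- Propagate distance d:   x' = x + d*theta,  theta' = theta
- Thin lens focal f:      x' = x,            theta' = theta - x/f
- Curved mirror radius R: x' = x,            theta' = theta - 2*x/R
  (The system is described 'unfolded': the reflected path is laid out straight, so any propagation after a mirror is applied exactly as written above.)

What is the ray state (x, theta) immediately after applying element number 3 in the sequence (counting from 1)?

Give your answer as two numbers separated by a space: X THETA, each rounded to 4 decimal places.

Answer: -16.5951 0.0244

Derivation:
Initial: x=-5.0000 theta=-0.4000
After 1 (propagate distance d=31): x=-17.4000 theta=-0.4000
After 2 (thin lens f=41): x=-17.4000 theta=1/41 (≈0.0244)
After 3 (propagate distance d=33): x=-3402/205 (≈-16.5951) theta=1/41 (≈0.0244)
Rounded to 4 decimal places: x = -16.5951, theta = 0.0244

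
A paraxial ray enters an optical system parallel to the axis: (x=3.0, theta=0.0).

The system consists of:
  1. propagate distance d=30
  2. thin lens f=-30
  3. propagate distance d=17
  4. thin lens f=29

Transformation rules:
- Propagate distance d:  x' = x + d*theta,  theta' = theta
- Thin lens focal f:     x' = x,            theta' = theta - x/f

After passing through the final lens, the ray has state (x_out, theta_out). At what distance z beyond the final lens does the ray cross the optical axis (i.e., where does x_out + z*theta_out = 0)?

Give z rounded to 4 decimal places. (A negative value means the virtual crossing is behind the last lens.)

Initial: x=3.0000 theta=0.0000
After 1 (propagate distance d=30): x=3.0000 theta=0.0000
After 2 (thin lens f=-30): x=3.0000 theta=0.1000
After 3 (propagate distance d=17): x=4.7000 theta=0.1000
After 4 (thin lens f=29): x=4.7000 theta=-9/145 (≈-0.0621)
z_focus = -x_out/theta_out = -(4.7000)/(-9/145) = 1363/18 ≈ 75.7222
Rounded to 4 decimal places: z = 75.7222

Answer: 75.7222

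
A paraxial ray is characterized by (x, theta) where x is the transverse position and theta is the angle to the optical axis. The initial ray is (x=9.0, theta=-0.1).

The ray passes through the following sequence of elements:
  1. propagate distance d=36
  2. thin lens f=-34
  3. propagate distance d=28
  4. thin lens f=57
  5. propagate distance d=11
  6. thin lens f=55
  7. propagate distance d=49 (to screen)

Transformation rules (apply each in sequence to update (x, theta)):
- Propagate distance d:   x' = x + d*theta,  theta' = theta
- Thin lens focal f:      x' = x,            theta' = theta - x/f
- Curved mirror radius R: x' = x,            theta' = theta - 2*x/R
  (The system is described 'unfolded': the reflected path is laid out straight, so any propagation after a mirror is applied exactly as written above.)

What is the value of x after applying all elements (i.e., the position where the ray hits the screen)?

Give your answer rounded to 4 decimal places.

Initial: x=9.0000 theta=-0.1000
After 1 (propagate distance d=36): x=5.4000 theta=-0.1000
After 2 (thin lens f=-34): x=5.4000 theta=1/17 (≈0.0588)
After 3 (propagate distance d=28): x=599/85 (≈7.0471) theta=1/17 (≈0.0588)
After 4 (thin lens f=57): x=599/85 (≈7.0471) theta=-314/4845 (≈-0.0648)
After 5 (propagate distance d=11): x=30689/4845 (≈6.3342) theta=-314/4845 (≈-0.0648)
After 6 (thin lens f=55): x=30689/4845 (≈6.3342) theta=-47959/266475 (≈-0.1800)
After 7 (propagate distance d=49 (to screen)): x=-662096/266475 (≈-2.4846) theta=-47959/266475 (≈-0.1800)
Rounded to 4 decimal places: x = -2.4846

Answer: -2.4846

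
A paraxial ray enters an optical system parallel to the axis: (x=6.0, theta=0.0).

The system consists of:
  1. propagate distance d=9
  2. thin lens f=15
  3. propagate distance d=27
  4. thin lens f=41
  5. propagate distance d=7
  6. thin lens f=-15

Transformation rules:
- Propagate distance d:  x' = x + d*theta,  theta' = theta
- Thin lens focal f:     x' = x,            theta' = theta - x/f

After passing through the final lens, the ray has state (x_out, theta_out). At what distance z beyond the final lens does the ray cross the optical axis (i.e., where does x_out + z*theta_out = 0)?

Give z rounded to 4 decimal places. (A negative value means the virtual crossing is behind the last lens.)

Answer: -9.2257

Derivation:
Initial: x=6.0000 theta=0.0000
After 1 (propagate distance d=9): x=6.0000 theta=0.0000
After 2 (thin lens f=15): x=6.0000 theta=-0.4000
After 3 (propagate distance d=27): x=-4.8000 theta=-0.4000
After 4 (thin lens f=41): x=-4.8000 theta=-58/205 (≈-0.2829)
After 5 (propagate distance d=7): x=-278/41 (≈-6.7805) theta=-58/205 (≈-0.2829)
After 6 (thin lens f=-15): x=-278/41 (≈-6.7805) theta=-452/615 (≈-0.7350)
z_focus = -x_out/theta_out = -(-278/41)/(-452/615) = -2085/226 ≈ -9.2257
Rounded to 4 decimal places: z = -9.2257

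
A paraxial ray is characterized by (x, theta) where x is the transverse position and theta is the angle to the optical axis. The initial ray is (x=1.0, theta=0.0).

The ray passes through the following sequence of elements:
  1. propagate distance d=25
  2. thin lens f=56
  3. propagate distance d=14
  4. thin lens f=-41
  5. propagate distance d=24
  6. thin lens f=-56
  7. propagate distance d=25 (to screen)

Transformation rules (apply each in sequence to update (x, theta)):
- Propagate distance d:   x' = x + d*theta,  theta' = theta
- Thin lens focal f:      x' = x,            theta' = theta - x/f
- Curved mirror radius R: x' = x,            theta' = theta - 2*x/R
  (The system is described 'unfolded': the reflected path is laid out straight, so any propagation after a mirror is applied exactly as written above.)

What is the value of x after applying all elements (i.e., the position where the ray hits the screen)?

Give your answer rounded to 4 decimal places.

Initial: x=1.0000 theta=0.0000
After 1 (propagate distance d=25): x=1.0000 theta=0.0000
After 2 (thin lens f=56): x=1.0000 theta=-1/56 (≈-0.0179)
After 3 (propagate distance d=14): x=0.7500 theta=-1/56 (≈-0.0179)
After 4 (thin lens f=-41): x=0.7500 theta=1/2296 (≈0.0004)
After 5 (propagate distance d=24): x=873/1148 (≈0.7605) theta=1/2296 (≈0.0004)
After 6 (thin lens f=-56): x=873/1148 (≈0.7605) theta=901/64288 (≈0.0140)
After 7 (propagate distance d=25 (to screen)): x=71413/64288 (≈1.1108) theta=901/64288 (≈0.0140)
Rounded to 4 decimal places: x = 1.1108

Answer: 1.1108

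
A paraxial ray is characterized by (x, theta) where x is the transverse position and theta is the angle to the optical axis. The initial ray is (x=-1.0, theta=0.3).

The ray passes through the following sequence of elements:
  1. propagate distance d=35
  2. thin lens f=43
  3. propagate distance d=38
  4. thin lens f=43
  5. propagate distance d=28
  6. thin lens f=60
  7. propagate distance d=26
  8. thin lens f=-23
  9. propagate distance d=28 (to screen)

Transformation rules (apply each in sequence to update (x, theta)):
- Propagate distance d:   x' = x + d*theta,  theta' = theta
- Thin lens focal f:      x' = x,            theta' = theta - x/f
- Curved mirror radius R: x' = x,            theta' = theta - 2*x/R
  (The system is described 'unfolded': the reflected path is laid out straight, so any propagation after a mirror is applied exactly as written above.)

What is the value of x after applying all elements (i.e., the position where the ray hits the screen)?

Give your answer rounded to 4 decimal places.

Initial: x=-1.0000 theta=0.3000
After 1 (propagate distance d=35): x=9.5000 theta=0.3000
After 2 (thin lens f=43): x=9.5000 theta=17/215 (≈0.0791)
After 3 (propagate distance d=38): x=5377/430 (≈12.5047) theta=17/215 (≈0.0791)
After 4 (thin lens f=43): x=5377/430 (≈12.5047) theta=-783/3698 (≈-0.2117)
After 5 (propagate distance d=28): x=121591/18490 (≈6.5760) theta=-783/3698 (≈-0.2117)
After 6 (thin lens f=60): x=121591/18490 (≈6.5760) theta=-356491/1109400 (≈-0.3213)
After 7 (propagate distance d=26): x=-986653/554700 (≈-1.7787) theta=-356491/1109400 (≈-0.3213)
After 8 (thin lens f=-23): x=-986653/554700 (≈-1.7787) theta=-10172599/25516200 (≈-0.3987)
After 9 (propagate distance d=28 (to screen)): x=-33021881/2551620 (≈-12.9415) theta=-10172599/25516200 (≈-0.3987)
Rounded to 4 decimal places: x = -12.9415

Answer: -12.9415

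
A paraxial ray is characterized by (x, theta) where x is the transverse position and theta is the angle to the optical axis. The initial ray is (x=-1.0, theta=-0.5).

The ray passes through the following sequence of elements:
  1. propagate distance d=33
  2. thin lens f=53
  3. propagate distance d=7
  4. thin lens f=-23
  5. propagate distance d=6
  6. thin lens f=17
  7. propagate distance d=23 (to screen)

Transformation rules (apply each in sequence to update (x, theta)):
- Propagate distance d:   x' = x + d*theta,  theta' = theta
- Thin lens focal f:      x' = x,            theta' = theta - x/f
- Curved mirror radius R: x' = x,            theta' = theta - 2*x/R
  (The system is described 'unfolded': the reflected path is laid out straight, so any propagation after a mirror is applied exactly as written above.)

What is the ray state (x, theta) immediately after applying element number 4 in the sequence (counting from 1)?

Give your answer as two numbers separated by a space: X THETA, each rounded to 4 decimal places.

Answer: -18.6887 -0.9824

Derivation:
Initial: x=-1.0000 theta=-0.5000
After 1 (propagate distance d=33): x=-17.5000 theta=-0.5000
After 2 (thin lens f=53): x=-17.5000 theta=-9/53 (≈-0.1698)
After 3 (propagate distance d=7): x=-1981/106 (≈-18.6887) theta=-9/53 (≈-0.1698)
After 4 (thin lens f=-23): x=-1981/106 (≈-18.6887) theta=-2395/2438 (≈-0.9824)
Rounded to 4 decimal places: x = -18.6887, theta = -0.9824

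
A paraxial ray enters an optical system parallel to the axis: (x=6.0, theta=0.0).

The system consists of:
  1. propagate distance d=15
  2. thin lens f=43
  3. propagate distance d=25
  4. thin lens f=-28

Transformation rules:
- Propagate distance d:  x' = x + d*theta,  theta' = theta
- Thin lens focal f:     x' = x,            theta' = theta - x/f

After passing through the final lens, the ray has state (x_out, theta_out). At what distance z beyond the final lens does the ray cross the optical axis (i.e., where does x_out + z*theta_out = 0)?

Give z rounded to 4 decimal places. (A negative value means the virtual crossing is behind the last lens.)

Answer: 50.4000

Derivation:
Initial: x=6.0000 theta=0.0000
After 1 (propagate distance d=15): x=6.0000 theta=0.0000
After 2 (thin lens f=43): x=6.0000 theta=-6/43 (≈-0.1395)
After 3 (propagate distance d=25): x=108/43 (≈2.5116) theta=-6/43 (≈-0.1395)
After 4 (thin lens f=-28): x=108/43 (≈2.5116) theta=-15/301 (≈-0.0498)
z_focus = -x_out/theta_out = -(108/43)/(-15/301) = 50.4000
Rounded to 4 decimal places: z = 50.4000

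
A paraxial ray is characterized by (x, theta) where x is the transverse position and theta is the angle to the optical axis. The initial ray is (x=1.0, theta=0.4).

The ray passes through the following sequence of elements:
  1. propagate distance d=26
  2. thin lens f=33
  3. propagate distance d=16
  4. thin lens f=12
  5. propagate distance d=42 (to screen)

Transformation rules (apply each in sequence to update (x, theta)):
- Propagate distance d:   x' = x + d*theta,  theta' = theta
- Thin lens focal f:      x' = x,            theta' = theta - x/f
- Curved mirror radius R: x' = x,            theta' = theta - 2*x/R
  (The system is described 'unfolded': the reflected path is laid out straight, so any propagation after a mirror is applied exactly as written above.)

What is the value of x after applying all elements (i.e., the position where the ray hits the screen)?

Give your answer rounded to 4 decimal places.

Answer: -28.3909

Derivation:
Initial: x=1.0000 theta=0.4000
After 1 (propagate distance d=26): x=11.4000 theta=0.4000
After 2 (thin lens f=33): x=11.4000 theta=3/55 (≈0.0545)
After 3 (propagate distance d=16): x=135/11 (≈12.2727) theta=3/55 (≈0.0545)
After 4 (thin lens f=12): x=135/11 (≈12.2727) theta=-213/220 (≈-0.9682)
After 5 (propagate distance d=42 (to screen)): x=-3123/110 (≈-28.3909) theta=-213/220 (≈-0.9682)
Rounded to 4 decimal places: x = -28.3909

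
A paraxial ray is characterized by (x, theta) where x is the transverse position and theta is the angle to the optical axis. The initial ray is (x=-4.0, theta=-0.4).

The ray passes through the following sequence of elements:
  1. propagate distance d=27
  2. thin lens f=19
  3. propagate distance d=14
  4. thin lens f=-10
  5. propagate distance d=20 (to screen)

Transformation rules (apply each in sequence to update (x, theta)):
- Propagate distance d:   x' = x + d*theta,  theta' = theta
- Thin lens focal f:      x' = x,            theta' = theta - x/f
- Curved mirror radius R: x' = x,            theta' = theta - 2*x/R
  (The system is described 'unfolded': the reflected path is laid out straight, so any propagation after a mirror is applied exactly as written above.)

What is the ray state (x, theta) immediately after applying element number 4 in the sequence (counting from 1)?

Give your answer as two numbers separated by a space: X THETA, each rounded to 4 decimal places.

Answer: -9.4947 -0.5705

Derivation:
Initial: x=-4.0000 theta=-0.4000
After 1 (propagate distance d=27): x=-14.8000 theta=-0.4000
After 2 (thin lens f=19): x=-14.8000 theta=36/95 (≈0.3789)
After 3 (propagate distance d=14): x=-902/95 (≈-9.4947) theta=36/95 (≈0.3789)
After 4 (thin lens f=-10): x=-902/95 (≈-9.4947) theta=-271/475 (≈-0.5705)
Rounded to 4 decimal places: x = -9.4947, theta = -0.5705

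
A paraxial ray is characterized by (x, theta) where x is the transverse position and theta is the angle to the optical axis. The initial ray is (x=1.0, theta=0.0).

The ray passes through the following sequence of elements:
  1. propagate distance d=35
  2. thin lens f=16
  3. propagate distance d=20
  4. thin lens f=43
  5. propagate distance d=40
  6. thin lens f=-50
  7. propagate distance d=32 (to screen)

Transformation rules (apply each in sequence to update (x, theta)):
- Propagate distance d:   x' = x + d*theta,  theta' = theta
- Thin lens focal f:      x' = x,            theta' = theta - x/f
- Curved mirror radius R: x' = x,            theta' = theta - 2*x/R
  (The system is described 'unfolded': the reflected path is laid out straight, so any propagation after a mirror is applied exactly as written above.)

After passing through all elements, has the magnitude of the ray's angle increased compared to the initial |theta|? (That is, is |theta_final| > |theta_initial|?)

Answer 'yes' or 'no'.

Answer: yes

Derivation:
Initial: x=1.0000 theta=0.0000
After 1 (propagate distance d=35): x=1.0000 theta=0.0000
After 2 (thin lens f=16): x=1.0000 theta=-0.0625
After 3 (propagate distance d=20): x=-0.2500 theta=-0.0625
After 4 (thin lens f=43): x=-0.2500 theta=-39/688 (≈-0.0567)
After 5 (propagate distance d=40): x=-433/172 (≈-2.5174) theta=-39/688 (≈-0.0567)
After 6 (thin lens f=-50): x=-433/172 (≈-2.5174) theta=-1841/17200 (≈-0.1070)
After 7 (propagate distance d=32 (to screen)): x=-25553/4300 (≈-5.9426) theta=-1841/17200 (≈-0.1070)
|theta_initial|=0.0000 |theta_final|=1841/17200 (≈0.1070) -> increased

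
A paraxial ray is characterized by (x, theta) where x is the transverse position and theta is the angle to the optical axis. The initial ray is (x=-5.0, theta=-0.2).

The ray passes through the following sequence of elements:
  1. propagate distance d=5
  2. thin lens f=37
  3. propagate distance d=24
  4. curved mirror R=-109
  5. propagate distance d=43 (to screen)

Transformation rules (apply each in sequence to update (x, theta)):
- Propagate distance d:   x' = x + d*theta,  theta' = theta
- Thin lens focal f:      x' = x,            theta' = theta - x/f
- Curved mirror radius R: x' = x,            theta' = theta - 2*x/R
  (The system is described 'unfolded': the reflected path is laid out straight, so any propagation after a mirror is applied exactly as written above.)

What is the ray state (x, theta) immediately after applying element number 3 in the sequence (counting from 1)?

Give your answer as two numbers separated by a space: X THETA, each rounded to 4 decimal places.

Initial: x=-5.0000 theta=-0.2000
After 1 (propagate distance d=5): x=-6.0000 theta=-0.2000
After 2 (thin lens f=37): x=-6.0000 theta=-7/185 (≈-0.0378)
After 3 (propagate distance d=24): x=-1278/185 (≈-6.9081) theta=-7/185 (≈-0.0378)
Rounded to 4 decimal places: x = -6.9081, theta = -0.0378

Answer: -6.9081 -0.0378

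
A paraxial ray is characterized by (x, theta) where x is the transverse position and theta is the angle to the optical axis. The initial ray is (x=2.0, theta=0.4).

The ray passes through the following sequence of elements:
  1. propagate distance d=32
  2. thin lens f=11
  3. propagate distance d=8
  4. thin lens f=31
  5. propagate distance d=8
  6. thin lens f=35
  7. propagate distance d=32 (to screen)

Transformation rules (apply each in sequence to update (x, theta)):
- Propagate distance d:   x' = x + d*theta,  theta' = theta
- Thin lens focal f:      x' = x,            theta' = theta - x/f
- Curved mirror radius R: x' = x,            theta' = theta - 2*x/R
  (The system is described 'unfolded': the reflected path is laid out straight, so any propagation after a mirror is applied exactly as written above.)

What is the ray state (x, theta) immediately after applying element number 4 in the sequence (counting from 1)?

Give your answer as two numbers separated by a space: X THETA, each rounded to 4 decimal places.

Initial: x=2.0000 theta=0.4000
After 1 (propagate distance d=32): x=14.8000 theta=0.4000
After 2 (thin lens f=11): x=14.8000 theta=-52/55 (≈-0.9455)
After 3 (propagate distance d=8): x=398/55 (≈7.2364) theta=-52/55 (≈-0.9455)
After 4 (thin lens f=31): x=398/55 (≈7.2364) theta=-402/341 (≈-1.1789)
Rounded to 4 decimal places: x = 7.2364, theta = -1.1789

Answer: 7.2364 -1.1789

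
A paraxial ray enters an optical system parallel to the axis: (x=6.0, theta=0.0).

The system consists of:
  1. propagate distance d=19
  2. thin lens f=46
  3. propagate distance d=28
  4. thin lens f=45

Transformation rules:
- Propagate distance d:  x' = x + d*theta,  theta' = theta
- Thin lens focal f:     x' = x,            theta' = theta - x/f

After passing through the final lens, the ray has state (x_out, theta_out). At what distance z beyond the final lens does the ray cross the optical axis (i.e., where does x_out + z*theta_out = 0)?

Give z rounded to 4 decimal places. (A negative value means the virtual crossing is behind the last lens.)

Initial: x=6.0000 theta=0.0000
After 1 (propagate distance d=19): x=6.0000 theta=0.0000
After 2 (thin lens f=46): x=6.0000 theta=-3/23 (≈-0.1304)
After 3 (propagate distance d=28): x=54/23 (≈2.3478) theta=-3/23 (≈-0.1304)
After 4 (thin lens f=45): x=54/23 (≈2.3478) theta=-21/115 (≈-0.1826)
z_focus = -x_out/theta_out = -(54/23)/(-21/115) = 90/7 ≈ 12.8571
Rounded to 4 decimal places: z = 12.8571

Answer: 12.8571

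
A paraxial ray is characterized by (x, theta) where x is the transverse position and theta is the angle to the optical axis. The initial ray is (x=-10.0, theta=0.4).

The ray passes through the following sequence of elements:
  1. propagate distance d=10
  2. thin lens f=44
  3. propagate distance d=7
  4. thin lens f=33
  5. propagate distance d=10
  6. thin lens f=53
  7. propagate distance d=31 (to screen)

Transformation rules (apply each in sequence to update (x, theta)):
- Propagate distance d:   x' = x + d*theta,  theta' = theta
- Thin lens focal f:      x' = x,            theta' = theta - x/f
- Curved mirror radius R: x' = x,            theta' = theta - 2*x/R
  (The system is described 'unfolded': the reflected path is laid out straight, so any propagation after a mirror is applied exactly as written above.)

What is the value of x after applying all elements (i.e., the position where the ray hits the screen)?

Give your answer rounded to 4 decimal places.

Initial: x=-10.0000 theta=0.4000
After 1 (propagate distance d=10): x=-6.0000 theta=0.4000
After 2 (thin lens f=44): x=-6.0000 theta=59/110 (≈0.5364)
After 3 (propagate distance d=7): x=-247/110 (≈-2.2455) theta=59/110 (≈0.5364)
After 4 (thin lens f=33): x=-247/110 (≈-2.2455) theta=1097/1815 (≈0.6044)
After 5 (propagate distance d=10): x=13789/3630 (≈3.7986) theta=1097/1815 (≈0.6044)
After 6 (thin lens f=53): x=13789/3630 (≈3.7986) theta=102493/192390 (≈0.5327)
After 7 (propagate distance d=31 (to screen)): x=130270/6413 (≈20.3134) theta=102493/192390 (≈0.5327)
Rounded to 4 decimal places: x = 20.3134

Answer: 20.3134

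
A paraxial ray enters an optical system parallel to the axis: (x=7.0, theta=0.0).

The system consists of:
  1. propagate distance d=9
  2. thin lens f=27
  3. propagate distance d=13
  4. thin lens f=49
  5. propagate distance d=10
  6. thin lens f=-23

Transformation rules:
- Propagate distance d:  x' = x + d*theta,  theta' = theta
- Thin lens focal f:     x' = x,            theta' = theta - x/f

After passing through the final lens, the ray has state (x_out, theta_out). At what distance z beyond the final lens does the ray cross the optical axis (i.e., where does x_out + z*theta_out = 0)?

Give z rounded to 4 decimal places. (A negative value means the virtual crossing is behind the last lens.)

Initial: x=7.0000 theta=0.0000
After 1 (propagate distance d=9): x=7.0000 theta=0.0000
After 2 (thin lens f=27): x=7.0000 theta=-7/27 (≈-0.2593)
After 3 (propagate distance d=13): x=98/27 (≈3.6296) theta=-7/27 (≈-0.2593)
After 4 (thin lens f=49): x=98/27 (≈3.6296) theta=-1/3 (≈-0.3333)
After 5 (propagate distance d=10): x=8/27 (≈0.2963) theta=-1/3 (≈-0.3333)
After 6 (thin lens f=-23): x=8/27 (≈0.2963) theta=-199/621 (≈-0.3205)
z_focus = -x_out/theta_out = -(8/27)/(-199/621) = 184/199 ≈ 0.9246
Rounded to 4 decimal places: z = 0.9246

Answer: 0.9246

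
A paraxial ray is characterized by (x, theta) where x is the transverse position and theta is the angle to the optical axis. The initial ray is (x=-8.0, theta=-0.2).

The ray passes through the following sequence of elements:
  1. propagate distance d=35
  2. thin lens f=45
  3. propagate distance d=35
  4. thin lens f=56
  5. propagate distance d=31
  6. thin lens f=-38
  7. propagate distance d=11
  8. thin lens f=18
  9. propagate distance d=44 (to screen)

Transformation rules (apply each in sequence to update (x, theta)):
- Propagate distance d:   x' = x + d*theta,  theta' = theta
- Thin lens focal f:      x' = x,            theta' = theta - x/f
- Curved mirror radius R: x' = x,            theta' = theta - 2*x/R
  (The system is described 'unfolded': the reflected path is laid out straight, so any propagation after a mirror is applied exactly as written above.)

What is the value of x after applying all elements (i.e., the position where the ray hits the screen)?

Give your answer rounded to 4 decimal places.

Initial: x=-8.0000 theta=-0.2000
After 1 (propagate distance d=35): x=-15.0000 theta=-0.2000
After 2 (thin lens f=45): x=-15.0000 theta=2/15 (≈0.1333)
After 3 (propagate distance d=35): x=-31/3 (≈-10.3333) theta=2/15 (≈0.1333)
After 4 (thin lens f=56): x=-31/3 (≈-10.3333) theta=89/280 (≈0.3179)
After 5 (propagate distance d=31): x=-403/840 (≈-0.4798) theta=89/280 (≈0.3179)
After 6 (thin lens f=-38): x=-403/840 (≈-0.4798) theta=9743/31920 (≈0.3052)
After 7 (propagate distance d=11): x=91859/31920 (≈2.8778) theta=9743/31920 (≈0.3052)
After 8 (thin lens f=18): x=91859/31920 (≈2.8778) theta=16703/114912 (≈0.1454)
After 9 (propagate distance d=44 (to screen)): x=2664061/287280 (≈9.2734) theta=16703/114912 (≈0.1454)
Rounded to 4 decimal places: x = 9.2734

Answer: 9.2734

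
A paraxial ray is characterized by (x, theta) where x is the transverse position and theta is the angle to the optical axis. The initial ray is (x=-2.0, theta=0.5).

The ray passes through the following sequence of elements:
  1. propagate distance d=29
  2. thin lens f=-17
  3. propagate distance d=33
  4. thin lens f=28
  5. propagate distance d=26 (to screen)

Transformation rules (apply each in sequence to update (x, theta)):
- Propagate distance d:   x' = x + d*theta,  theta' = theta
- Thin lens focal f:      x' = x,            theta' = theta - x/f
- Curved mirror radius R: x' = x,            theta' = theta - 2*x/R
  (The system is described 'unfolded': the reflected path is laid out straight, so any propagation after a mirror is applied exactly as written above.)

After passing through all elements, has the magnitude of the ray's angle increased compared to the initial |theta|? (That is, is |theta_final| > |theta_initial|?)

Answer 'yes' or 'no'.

Initial: x=-2.0000 theta=0.5000
After 1 (propagate distance d=29): x=12.5000 theta=0.5000
After 2 (thin lens f=-17): x=12.5000 theta=21/17 (≈1.2353)
After 3 (propagate distance d=33): x=1811/34 (≈53.2647) theta=21/17 (≈1.2353)
After 4 (thin lens f=28): x=1811/34 (≈53.2647) theta=-635/952 (≈-0.6670)
After 5 (propagate distance d=26 (to screen)): x=17099/476 (≈35.9223) theta=-635/952 (≈-0.6670)
|theta_initial|=0.5000 |theta_final|=635/952 (≈0.6670) -> increased

Answer: yes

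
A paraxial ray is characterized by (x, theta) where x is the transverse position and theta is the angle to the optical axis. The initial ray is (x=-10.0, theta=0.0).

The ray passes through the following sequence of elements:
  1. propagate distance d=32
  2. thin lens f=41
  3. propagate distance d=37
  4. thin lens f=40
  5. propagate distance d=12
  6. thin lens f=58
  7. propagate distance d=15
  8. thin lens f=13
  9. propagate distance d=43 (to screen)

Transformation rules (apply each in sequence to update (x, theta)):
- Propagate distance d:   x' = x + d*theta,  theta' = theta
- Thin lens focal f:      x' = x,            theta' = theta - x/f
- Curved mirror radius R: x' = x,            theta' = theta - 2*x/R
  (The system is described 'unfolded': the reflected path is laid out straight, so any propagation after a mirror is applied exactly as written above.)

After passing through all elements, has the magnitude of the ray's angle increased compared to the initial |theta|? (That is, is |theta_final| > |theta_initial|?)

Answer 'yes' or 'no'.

Initial: x=-10.0000 theta=0.0000
After 1 (propagate distance d=32): x=-10.0000 theta=0.0000
After 2 (thin lens f=41): x=-10.0000 theta=10/41 (≈0.2439)
After 3 (propagate distance d=37): x=-40/41 (≈-0.9756) theta=10/41 (≈0.2439)
After 4 (thin lens f=40): x=-40/41 (≈-0.9756) theta=11/41 (≈0.2683)
After 5 (propagate distance d=12): x=92/41 (≈2.2439) theta=11/41 (≈0.2683)
After 6 (thin lens f=58): x=92/41 (≈2.2439) theta=273/1189 (≈0.2296)
After 7 (propagate distance d=15): x=6763/1189 (≈5.6880) theta=273/1189 (≈0.2296)
After 8 (thin lens f=13): x=6763/1189 (≈5.6880) theta=-3214/15457 (≈-0.2079)
After 9 (propagate distance d=43 (to screen)): x=-50283/15457 (≈-3.2531) theta=-3214/15457 (≈-0.2079)
|theta_initial|=0.0000 |theta_final|=3214/15457 (≈0.2079) -> increased

Answer: yes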